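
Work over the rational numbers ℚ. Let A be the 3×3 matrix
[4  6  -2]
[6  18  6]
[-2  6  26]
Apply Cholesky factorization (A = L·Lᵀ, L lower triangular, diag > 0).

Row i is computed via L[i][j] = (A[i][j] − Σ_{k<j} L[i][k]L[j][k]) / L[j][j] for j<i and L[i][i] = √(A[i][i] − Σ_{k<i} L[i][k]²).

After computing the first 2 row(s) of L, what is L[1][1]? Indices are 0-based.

L[1][1] = 3

Step 1: L[0][0] = √(4) = 2.
  L[1][0] = (6) / L[0][0] = 3.
Step 2: L[1][1] = √(9) = 3.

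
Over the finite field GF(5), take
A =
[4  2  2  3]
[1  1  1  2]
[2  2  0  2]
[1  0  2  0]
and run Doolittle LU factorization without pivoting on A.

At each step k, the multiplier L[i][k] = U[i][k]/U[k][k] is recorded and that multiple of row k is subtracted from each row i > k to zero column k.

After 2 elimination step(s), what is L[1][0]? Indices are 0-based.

L[1][0] = 4

Step 1: pivot at (0,0) is 4.
  row1 ← row1 − (4)·row0  ⇒  L[1][0]=4, U row1=(0, 3, 3, 0)
  row2 ← row2 − (3)·row0  ⇒  L[2][0]=3, U row2=(0, 1, 4, 3)
  row3 ← row3 − (4)·row0  ⇒  L[3][0]=4, U row3=(0, 2, 4, 3)
Step 2: pivot at (1,1) is 3.
  row2 ← row2 − (2)·row1  ⇒  L[2][1]=2, U row2=(0, 0, 3, 3)
  row3 ← row3 − (4)·row1  ⇒  L[3][1]=4, U row3=(0, 0, 2, 3)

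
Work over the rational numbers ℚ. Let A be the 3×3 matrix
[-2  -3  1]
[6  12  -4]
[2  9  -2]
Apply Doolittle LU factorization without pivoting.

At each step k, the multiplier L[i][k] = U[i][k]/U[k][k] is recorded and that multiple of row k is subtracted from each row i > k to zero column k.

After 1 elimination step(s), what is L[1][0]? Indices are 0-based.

k=0: U[0][0]=-2
  eliminate (1,0): mult=-3, new row 1: (0, 3, -1); set L[1][0]=-3
  eliminate (2,0): mult=-1, new row 2: (0, 6, -1); set L[2][0]=-1

L[1][0] = -3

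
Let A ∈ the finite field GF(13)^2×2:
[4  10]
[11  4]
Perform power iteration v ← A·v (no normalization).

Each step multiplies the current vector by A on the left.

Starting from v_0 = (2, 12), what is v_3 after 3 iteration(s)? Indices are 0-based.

v_3 = (5, 12)

v_0 = (2, 12).
v_1 = A·v_0 = (11, 5).
v_2 = A·v_1 = (3, 11).
v_3 = A·v_2 = (5, 12).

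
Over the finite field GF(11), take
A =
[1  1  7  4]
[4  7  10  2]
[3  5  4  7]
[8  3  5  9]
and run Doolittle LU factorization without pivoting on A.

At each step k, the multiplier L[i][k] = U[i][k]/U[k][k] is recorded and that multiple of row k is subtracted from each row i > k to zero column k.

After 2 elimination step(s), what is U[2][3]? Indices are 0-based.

Step 1: pivot at (0,0) is 1.
  row1 ← row1 − (4)·row0  ⇒  L[1][0]=4, U row1=(0, 3, 4, 8)
  row2 ← row2 − (3)·row0  ⇒  L[2][0]=3, U row2=(0, 2, 5, 6)
  row3 ← row3 − (8)·row0  ⇒  L[3][0]=8, U row3=(0, 6, 4, 10)
Step 2: pivot at (1,1) is 3.
  row2 ← row2 − (8)·row1  ⇒  L[2][1]=8, U row2=(0, 0, 6, 8)
  row3 ← row3 − (2)·row1  ⇒  L[3][1]=2, U row3=(0, 0, 7, 5)

U[2][3] = 8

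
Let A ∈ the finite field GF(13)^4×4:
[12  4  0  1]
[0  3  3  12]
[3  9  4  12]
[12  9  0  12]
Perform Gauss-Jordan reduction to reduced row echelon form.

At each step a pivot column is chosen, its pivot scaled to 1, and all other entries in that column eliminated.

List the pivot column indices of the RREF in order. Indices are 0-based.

pivot columns: 0, 1, 2, 3

step 1: normalize row 0 (÷12) = (1, 9, 0, 12)
  row 2: subtract 3×row0 = (0, 8, 4, 2)
  row 3: subtract 12×row0 = (0, 5, 0, 11)
step 2: normalize row 1 (÷3) = (0, 1, 1, 4)
  row 0: subtract 9×row1 = (1, 0, 4, 2)
  row 2: subtract 8×row1 = (0, 0, 9, 9)
  row 3: subtract 5×row1 = (0, 0, 8, 4)
step 3: normalize row 2 (÷9) = (0, 0, 1, 1)
  row 0: subtract 4×row2 = (1, 0, 0, 11)
  row 1: subtract 1×row2 = (0, 1, 0, 3)
  row 3: subtract 8×row2 = (0, 0, 0, 9)
step 4: normalize row 3 (÷9) = (0, 0, 0, 1)
  row 0: subtract 11×row3 = (1, 0, 0, 0)
  row 1: subtract 3×row3 = (0, 1, 0, 0)
  row 2: subtract 1×row3 = (0, 0, 1, 0)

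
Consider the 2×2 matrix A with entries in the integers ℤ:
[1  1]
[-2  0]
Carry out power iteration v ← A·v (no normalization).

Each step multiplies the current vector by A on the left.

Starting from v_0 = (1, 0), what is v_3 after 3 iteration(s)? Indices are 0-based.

v_3 = (-3, 2)

v_0 = (1, 0).
v_1 = A·v_0 = (1, -2).
v_2 = A·v_1 = (-1, -2).
v_3 = A·v_2 = (-3, 2).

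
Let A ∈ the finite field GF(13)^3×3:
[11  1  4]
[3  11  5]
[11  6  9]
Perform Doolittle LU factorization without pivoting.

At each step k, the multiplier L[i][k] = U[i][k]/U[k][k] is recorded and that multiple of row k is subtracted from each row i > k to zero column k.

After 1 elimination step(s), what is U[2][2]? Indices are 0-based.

[col 0] pivot 11
  R1 -= 5*R0 → (0, 6, 11)  (L[1][0] := 5)
  R2 -= 1*R0 → (0, 5, 5)  (L[2][0] := 1)

U[2][2] = 5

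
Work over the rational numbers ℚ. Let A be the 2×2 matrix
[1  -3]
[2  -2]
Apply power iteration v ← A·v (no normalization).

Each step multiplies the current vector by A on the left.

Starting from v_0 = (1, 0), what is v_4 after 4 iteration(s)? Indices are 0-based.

v_4 = (19, 14)

v_0 = (1, 0).
v_1 = A·v_0 = (1, 2).
v_2 = A·v_1 = (-5, -2).
v_3 = A·v_2 = (1, -6).
v_4 = A·v_3 = (19, 14).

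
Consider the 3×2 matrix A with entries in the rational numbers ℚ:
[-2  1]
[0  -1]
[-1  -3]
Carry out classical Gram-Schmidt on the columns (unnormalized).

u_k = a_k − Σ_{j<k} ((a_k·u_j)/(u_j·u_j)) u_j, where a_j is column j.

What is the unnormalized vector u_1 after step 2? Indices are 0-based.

u_1 = (7/5, -1, -14/5)

Step 1: u_0 = a_0 = (-2, 0, -1).
Step 2: u_1 = a_1 − (1/5)·u_0 = (7/5, -1, -14/5).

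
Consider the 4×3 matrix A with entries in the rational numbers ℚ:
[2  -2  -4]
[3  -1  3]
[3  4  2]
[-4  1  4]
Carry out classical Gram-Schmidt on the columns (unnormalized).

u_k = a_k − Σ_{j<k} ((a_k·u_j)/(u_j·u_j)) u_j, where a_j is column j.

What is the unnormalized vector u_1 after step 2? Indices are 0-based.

Step 1: u_0 = a_0 = (2, 3, 3, -4).
Step 2: u_1 = a_1 − (1/38)·u_0 = (-39/19, -41/38, 149/38, 21/19).

u_1 = (-39/19, -41/38, 149/38, 21/19)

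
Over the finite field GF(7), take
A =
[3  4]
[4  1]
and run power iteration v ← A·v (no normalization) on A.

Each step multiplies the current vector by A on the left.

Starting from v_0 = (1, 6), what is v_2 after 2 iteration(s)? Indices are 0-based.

v_0 = (1, 6).
v_1 = A·v_0 = (6, 3).
v_2 = A·v_1 = (2, 6).

v_2 = (2, 6)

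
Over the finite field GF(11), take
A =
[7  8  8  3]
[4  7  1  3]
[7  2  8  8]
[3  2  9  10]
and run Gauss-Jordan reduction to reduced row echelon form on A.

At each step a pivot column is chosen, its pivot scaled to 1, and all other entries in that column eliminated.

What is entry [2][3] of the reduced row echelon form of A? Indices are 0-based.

M[2][3] = 10

step 1: normalize row 0 (÷7) = (1, 9, 9, 2)
  row 1: subtract 4×row0 = (0, 4, 9, 6)
  row 2: subtract 7×row0 = (0, 5, 0, 5)
  row 3: subtract 3×row0 = (0, 8, 4, 4)
step 2: normalize row 1 (÷4) = (0, 1, 5, 7)
  row 0: subtract 9×row1 = (1, 0, 8, 5)
  row 2: subtract 5×row1 = (0, 0, 8, 3)
  row 3: subtract 8×row1 = (0, 0, 8, 3)
step 3: normalize row 2 (÷8) = (0, 0, 1, 10)
  row 0: subtract 8×row2 = (1, 0, 0, 2)
  row 1: subtract 5×row2 = (0, 1, 0, 1)
  row 3: subtract 8×row2 = (0, 0, 0, 0)
skip col 3 (zero from row 3)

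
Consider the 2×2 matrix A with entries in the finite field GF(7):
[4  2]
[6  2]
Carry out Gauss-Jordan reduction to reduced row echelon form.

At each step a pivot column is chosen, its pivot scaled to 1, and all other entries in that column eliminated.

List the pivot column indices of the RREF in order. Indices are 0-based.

pivot columns: 0, 1

pivot(0,0)=4: scale R0 → (1, 4)
  clear (1,0): R1 −= (6)R0 → (0, 6)
pivot(1,1)=6: scale R1 → (0, 1)
  clear (0,1): R0 −= (4)R1 → (1, 0)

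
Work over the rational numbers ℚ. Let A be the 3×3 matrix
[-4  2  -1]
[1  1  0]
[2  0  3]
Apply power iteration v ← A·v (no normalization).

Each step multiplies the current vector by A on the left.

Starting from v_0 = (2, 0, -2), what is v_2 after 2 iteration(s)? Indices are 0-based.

v_0 = (2, 0, -2).
v_1 = A·v_0 = (-6, 2, -2).
v_2 = A·v_1 = (30, -4, -18).

v_2 = (30, -4, -18)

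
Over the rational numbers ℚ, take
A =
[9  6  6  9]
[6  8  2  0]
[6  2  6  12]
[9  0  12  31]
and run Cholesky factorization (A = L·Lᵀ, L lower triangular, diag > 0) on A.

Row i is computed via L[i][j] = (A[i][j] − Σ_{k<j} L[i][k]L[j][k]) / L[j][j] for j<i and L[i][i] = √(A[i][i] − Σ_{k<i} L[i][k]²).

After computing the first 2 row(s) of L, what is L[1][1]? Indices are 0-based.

L[1][1] = 2

Step 1: L[0][0] = √(9) = 3.
  L[1][0] = (6) / L[0][0] = 2.
Step 2: L[1][1] = √(4) = 2.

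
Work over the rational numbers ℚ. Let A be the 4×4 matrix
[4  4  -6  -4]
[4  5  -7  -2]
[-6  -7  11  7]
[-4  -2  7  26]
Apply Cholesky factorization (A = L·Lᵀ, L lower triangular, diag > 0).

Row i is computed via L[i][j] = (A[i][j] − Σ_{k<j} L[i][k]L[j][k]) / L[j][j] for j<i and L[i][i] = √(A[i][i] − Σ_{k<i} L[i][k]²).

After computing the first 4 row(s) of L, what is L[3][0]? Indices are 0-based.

L[3][0] = -2

Step 1: L[0][0] = √(4) = 2.
  L[1][0] = (4) / L[0][0] = 2.
Step 2: L[1][1] = √(1) = 1.
  L[2][0] = (-6) / L[0][0] = -3.
  L[2][1] = (-1) / L[1][1] = -1.
Step 3: L[2][2] = √(1) = 1.
  L[3][0] = (-4) / L[0][0] = -2.
  L[3][1] = (2) / L[1][1] = 2.
  L[3][2] = (3) / L[2][2] = 3.
Step 4: L[3][3] = √(9) = 3.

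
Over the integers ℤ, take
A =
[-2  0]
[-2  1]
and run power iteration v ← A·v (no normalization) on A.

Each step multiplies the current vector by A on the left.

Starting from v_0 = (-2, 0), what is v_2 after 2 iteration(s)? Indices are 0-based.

v_0 = (-2, 0).
v_1 = A·v_0 = (4, 4).
v_2 = A·v_1 = (-8, -4).

v_2 = (-8, -4)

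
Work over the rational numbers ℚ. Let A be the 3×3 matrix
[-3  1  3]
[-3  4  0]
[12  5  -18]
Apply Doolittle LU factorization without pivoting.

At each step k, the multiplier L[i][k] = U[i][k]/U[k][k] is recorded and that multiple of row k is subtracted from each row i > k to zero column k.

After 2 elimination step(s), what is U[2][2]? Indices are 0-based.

U[2][2] = 3

k=0: U[0][0]=-3
  eliminate (1,0): mult=1, new row 1: (0, 3, -3); set L[1][0]=1
  eliminate (2,0): mult=-4, new row 2: (0, 9, -6); set L[2][0]=-4
k=1: U[1][1]=3
  eliminate (2,1): mult=3, new row 2: (0, 0, 3); set L[2][1]=3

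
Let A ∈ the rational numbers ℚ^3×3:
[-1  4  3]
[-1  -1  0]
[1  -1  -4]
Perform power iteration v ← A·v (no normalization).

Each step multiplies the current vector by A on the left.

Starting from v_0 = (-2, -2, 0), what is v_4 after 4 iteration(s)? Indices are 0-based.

v_0 = (-2, -2, 0).
v_1 = A·v_0 = (-6, 4, 0).
v_2 = A·v_1 = (22, 2, -10).
v_3 = A·v_2 = (-44, -24, 60).
v_4 = A·v_3 = (128, 68, -260).

v_4 = (128, 68, -260)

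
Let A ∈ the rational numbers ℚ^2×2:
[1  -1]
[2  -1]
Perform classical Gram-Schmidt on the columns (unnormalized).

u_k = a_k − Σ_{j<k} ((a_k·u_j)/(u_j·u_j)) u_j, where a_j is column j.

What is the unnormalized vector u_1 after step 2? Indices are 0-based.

u_1 = (-2/5, 1/5)

Step 1: u_0 = a_0 = (1, 2).
Step 2: u_1 = a_1 − (-3/5)·u_0 = (-2/5, 1/5).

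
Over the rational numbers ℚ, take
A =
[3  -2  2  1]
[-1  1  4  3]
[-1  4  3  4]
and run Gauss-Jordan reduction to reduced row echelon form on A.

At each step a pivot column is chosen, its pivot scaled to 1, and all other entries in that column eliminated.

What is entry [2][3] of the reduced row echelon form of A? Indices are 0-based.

M[2][3] = 29/43

pivot(0,0)=3: scale R0 → (1, -2/3, 2/3, 1/3)
  clear (1,0): R1 −= (-1)R0 → (0, 1/3, 14/3, 10/3)
  clear (2,0): R2 −= (-1)R0 → (0, 10/3, 11/3, 13/3)
pivot(1,1)=1/3: scale R1 → (0, 1, 14, 10)
  clear (0,1): R0 −= (-2/3)R1 → (1, 0, 10, 7)
  clear (2,1): R2 −= (10/3)R1 → (0, 0, -43, -29)
pivot(2,2)=-43: scale R2 → (0, 0, 1, 29/43)
  clear (0,2): R0 −= (10)R2 → (1, 0, 0, 11/43)
  clear (1,2): R1 −= (14)R2 → (0, 1, 0, 24/43)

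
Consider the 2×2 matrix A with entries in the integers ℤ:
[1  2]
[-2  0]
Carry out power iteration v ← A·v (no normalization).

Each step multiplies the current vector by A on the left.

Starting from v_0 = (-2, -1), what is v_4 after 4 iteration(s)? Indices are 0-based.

v_0 = (-2, -1).
v_1 = A·v_0 = (-4, 4).
v_2 = A·v_1 = (4, 8).
v_3 = A·v_2 = (20, -8).
v_4 = A·v_3 = (4, -40).

v_4 = (4, -40)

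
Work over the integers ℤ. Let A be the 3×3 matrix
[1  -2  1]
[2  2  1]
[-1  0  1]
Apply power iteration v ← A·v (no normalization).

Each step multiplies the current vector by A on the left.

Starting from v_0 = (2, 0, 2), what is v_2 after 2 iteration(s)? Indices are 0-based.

v_2 = (-8, 20, -4)

v_0 = (2, 0, 2).
v_1 = A·v_0 = (4, 6, 0).
v_2 = A·v_1 = (-8, 20, -4).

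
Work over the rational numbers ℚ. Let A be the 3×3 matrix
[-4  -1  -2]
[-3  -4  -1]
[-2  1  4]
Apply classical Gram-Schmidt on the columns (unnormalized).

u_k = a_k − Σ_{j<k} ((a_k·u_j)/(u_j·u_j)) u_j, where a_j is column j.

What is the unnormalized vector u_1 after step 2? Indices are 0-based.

Step 1: u_0 = a_0 = (-4, -3, -2).
Step 2: u_1 = a_1 − (14/29)·u_0 = (27/29, -74/29, 57/29).

u_1 = (27/29, -74/29, 57/29)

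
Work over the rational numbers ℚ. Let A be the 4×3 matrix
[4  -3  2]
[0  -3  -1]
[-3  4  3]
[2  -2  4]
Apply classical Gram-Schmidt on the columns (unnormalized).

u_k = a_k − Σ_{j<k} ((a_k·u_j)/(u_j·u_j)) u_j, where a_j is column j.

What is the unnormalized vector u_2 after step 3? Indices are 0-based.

u_2 = (45/106, 119/106, 156/53, 189/53)

Step 1: u_0 = a_0 = (4, 0, -3, 2).
Step 2: u_1 = a_1 − (-28/29)·u_0 = (25/29, -3, 32/29, -2/29).
Step 3: u_2 = a_2 − (7/29)·u_0 − (75/106)·u_1 = (45/106, 119/106, 156/53, 189/53).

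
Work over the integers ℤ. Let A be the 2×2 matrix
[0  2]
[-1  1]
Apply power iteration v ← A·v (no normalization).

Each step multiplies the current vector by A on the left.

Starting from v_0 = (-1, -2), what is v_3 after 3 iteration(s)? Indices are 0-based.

v_3 = (6, 5)

v_0 = (-1, -2).
v_1 = A·v_0 = (-4, -1).
v_2 = A·v_1 = (-2, 3).
v_3 = A·v_2 = (6, 5).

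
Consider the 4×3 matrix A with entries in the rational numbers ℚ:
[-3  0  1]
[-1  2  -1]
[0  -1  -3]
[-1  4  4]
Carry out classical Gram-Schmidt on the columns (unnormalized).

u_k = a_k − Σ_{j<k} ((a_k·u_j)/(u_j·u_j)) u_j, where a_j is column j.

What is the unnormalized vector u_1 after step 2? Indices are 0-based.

Step 1: u_0 = a_0 = (-3, -1, 0, -1).
Step 2: u_1 = a_1 − (-6/11)·u_0 = (-18/11, 16/11, -1, 38/11).

u_1 = (-18/11, 16/11, -1, 38/11)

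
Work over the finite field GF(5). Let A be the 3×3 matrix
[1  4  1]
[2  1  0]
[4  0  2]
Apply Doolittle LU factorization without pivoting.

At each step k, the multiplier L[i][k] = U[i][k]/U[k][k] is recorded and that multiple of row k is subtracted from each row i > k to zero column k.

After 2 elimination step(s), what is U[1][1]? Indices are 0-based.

U[1][1] = 3

Step 1: pivot at (0,0) is 1.
  row1 ← row1 − (2)·row0  ⇒  L[1][0]=2, U row1=(0, 3, 3)
  row2 ← row2 − (4)·row0  ⇒  L[2][0]=4, U row2=(0, 4, 3)
Step 2: pivot at (1,1) is 3.
  row2 ← row2 − (3)·row1  ⇒  L[2][1]=3, U row2=(0, 0, 4)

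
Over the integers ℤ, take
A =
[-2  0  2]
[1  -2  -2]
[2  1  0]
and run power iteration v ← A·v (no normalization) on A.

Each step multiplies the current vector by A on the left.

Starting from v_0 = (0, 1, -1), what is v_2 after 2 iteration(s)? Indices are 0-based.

v_2 = (6, -4, -4)

v_0 = (0, 1, -1).
v_1 = A·v_0 = (-2, 0, 1).
v_2 = A·v_1 = (6, -4, -4).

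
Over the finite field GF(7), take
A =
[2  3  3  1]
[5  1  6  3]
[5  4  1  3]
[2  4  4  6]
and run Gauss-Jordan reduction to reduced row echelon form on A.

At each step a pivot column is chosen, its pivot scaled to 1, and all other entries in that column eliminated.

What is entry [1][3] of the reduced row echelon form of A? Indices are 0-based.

pivot(0,0)=2: scale R0 → (1, 5, 5, 4)
  clear (1,0): R1 −= (5)R0 → (0, 4, 2, 4)
  clear (2,0): R2 −= (5)R0 → (0, 0, 4, 4)
  clear (3,0): R3 −= (2)R0 → (0, 1, 1, 5)
pivot(1,1)=4: scale R1 → (0, 1, 4, 1)
  clear (0,1): R0 −= (5)R1 → (1, 0, 6, 6)
  clear (3,1): R3 −= (1)R1 → (0, 0, 4, 4)
pivot(2,2)=4: scale R2 → (0, 0, 1, 1)
  clear (0,2): R0 −= (6)R2 → (1, 0, 0, 0)
  clear (1,2): R1 −= (4)R2 → (0, 1, 0, 4)
  clear (3,2): R3 −= (4)R2 → (0, 0, 0, 0)
col 3: no nonzero at/below row 3; advance.

M[1][3] = 4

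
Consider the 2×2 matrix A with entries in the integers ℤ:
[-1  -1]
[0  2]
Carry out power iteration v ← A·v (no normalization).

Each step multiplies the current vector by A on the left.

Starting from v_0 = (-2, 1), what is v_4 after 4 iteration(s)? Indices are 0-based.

v_0 = (-2, 1).
v_1 = A·v_0 = (1, 2).
v_2 = A·v_1 = (-3, 4).
v_3 = A·v_2 = (-1, 8).
v_4 = A·v_3 = (-7, 16).

v_4 = (-7, 16)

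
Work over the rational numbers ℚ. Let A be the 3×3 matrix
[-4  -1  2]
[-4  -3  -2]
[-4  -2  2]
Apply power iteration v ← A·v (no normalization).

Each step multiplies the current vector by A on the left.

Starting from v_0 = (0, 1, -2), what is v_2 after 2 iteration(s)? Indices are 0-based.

v_2 = (7, 29, 6)

v_0 = (0, 1, -2).
v_1 = A·v_0 = (-5, 1, -6).
v_2 = A·v_1 = (7, 29, 6).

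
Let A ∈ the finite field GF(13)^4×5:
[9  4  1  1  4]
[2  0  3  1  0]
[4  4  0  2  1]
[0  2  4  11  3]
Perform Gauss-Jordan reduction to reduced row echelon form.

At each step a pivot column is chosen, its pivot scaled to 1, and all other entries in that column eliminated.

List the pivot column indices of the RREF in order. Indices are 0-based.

[1] R0 /= 9  ⇒  (1, 12, 3, 3, 12)
     R1 -= 2·R0  ⇒  (0, 2, 10, 8, 2)
     R2 -= 4·R0  ⇒  (0, 8, 1, 3, 5)
[2] R1 /= 2  ⇒  (0, 1, 5, 4, 1)
     R0 -= 12·R1  ⇒  (1, 0, 8, 7, 0)
     R2 -= 8·R1  ⇒  (0, 0, 0, 10, 10)
     R3 -= 2·R1  ⇒  (0, 0, 7, 3, 1)
[3] R2 <-> R3
[3] R2 /= 7  ⇒  (0, 0, 1, 6, 2)
     R0 -= 8·R2  ⇒  (1, 0, 0, 11, 10)
     R1 -= 5·R2  ⇒  (0, 1, 0, 0, 4)
[4] R3 /= 10  ⇒  (0, 0, 0, 1, 1)
     R0 -= 11·R3  ⇒  (1, 0, 0, 0, 12)
     R2 -= 6·R3  ⇒  (0, 0, 1, 0, 9)

pivot columns: 0, 1, 2, 3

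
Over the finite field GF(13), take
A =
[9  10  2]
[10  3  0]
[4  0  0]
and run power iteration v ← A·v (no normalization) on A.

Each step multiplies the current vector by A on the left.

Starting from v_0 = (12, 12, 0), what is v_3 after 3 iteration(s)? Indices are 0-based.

v_3 = (3, 6, 12)

v_0 = (12, 12, 0).
v_1 = A·v_0 = (7, 0, 9).
v_2 = A·v_1 = (3, 5, 2).
v_3 = A·v_2 = (3, 6, 12).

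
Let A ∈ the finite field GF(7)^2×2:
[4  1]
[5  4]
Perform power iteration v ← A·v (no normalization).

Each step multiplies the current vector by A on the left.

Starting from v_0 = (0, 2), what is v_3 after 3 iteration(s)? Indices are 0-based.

v_3 = (1, 3)

v_0 = (0, 2).
v_1 = A·v_0 = (2, 1).
v_2 = A·v_1 = (2, 0).
v_3 = A·v_2 = (1, 3).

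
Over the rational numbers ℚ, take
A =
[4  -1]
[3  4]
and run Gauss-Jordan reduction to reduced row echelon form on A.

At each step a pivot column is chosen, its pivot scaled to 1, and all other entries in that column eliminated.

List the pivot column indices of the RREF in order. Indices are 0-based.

pivot(0,0)=4: scale R0 → (1, -1/4)
  clear (1,0): R1 −= (3)R0 → (0, 19/4)
pivot(1,1)=19/4: scale R1 → (0, 1)
  clear (0,1): R0 −= (-1/4)R1 → (1, 0)

pivot columns: 0, 1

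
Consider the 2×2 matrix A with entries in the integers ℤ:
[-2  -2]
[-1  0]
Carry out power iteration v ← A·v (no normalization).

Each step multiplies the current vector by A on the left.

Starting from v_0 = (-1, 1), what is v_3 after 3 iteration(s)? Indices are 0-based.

v_3 = (4, 2)

v_0 = (-1, 1).
v_1 = A·v_0 = (0, 1).
v_2 = A·v_1 = (-2, 0).
v_3 = A·v_2 = (4, 2).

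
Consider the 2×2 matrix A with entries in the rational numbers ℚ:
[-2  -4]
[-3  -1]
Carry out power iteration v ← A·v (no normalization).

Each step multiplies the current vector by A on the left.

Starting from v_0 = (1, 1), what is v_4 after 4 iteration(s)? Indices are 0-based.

v_4 = (712, 538)

v_0 = (1, 1).
v_1 = A·v_0 = (-6, -4).
v_2 = A·v_1 = (28, 22).
v_3 = A·v_2 = (-144, -106).
v_4 = A·v_3 = (712, 538).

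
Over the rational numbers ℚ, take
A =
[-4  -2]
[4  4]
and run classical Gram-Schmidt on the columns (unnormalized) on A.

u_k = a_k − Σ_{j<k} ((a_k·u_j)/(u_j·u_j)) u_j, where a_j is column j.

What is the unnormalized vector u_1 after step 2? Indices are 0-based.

u_1 = (1, 1)

Step 1: u_0 = a_0 = (-4, 4).
Step 2: u_1 = a_1 − (3/4)·u_0 = (1, 1).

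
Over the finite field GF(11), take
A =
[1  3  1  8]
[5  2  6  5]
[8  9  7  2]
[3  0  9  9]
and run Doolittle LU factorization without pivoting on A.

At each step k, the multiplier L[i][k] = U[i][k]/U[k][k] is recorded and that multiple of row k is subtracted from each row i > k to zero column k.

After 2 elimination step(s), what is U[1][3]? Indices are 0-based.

Step 1: pivot at (0,0) is 1.
  row1 ← row1 − (5)·row0  ⇒  L[1][0]=5, U row1=(0, 9, 1, 9)
  row2 ← row2 − (8)·row0  ⇒  L[2][0]=8, U row2=(0, 7, 10, 4)
  row3 ← row3 − (3)·row0  ⇒  L[3][0]=3, U row3=(0, 2, 6, 7)
Step 2: pivot at (1,1) is 9.
  row2 ← row2 − (2)·row1  ⇒  L[2][1]=2, U row2=(0, 0, 8, 8)
  row3 ← row3 − (10)·row1  ⇒  L[3][1]=10, U row3=(0, 0, 7, 5)

U[1][3] = 9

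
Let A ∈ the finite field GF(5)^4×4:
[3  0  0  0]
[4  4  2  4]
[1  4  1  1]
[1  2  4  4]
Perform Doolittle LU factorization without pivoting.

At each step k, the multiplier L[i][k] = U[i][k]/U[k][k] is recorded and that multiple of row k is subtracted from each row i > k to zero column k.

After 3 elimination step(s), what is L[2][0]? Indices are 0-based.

L[2][0] = 2

k=0: U[0][0]=3
  eliminate (1,0): mult=3, new row 1: (0, 4, 2, 4); set L[1][0]=3
  eliminate (2,0): mult=2, new row 2: (0, 4, 1, 1); set L[2][0]=2
  eliminate (3,0): mult=2, new row 3: (0, 2, 4, 4); set L[3][0]=2
k=1: U[1][1]=4
  eliminate (2,1): mult=1, new row 2: (0, 0, 4, 2); set L[2][1]=1
  eliminate (3,1): mult=3, new row 3: (0, 0, 3, 2); set L[3][1]=3
k=2: U[2][2]=4
  eliminate (3,2): mult=2, new row 3: (0, 0, 0, 3); set L[3][2]=2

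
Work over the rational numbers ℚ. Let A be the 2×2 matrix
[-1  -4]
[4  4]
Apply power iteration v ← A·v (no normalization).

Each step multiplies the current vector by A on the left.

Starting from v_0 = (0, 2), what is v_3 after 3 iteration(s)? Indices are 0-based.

v_0 = (0, 2).
v_1 = A·v_0 = (-8, 8).
v_2 = A·v_1 = (-24, 0).
v_3 = A·v_2 = (24, -96).

v_3 = (24, -96)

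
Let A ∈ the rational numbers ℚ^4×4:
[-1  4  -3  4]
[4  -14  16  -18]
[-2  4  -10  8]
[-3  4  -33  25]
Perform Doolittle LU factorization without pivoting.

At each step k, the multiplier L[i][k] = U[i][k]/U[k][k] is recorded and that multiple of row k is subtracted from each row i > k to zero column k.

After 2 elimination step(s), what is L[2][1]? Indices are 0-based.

Step 1: pivot at (0,0) is -1.
  row1 ← row1 − (-4)·row0  ⇒  L[1][0]=-4, U row1=(0, 2, 4, -2)
  row2 ← row2 − (2)·row0  ⇒  L[2][0]=2, U row2=(0, -4, -4, 0)
  row3 ← row3 − (3)·row0  ⇒  L[3][0]=3, U row3=(0, -8, -24, 13)
Step 2: pivot at (1,1) is 2.
  row2 ← row2 − (-2)·row1  ⇒  L[2][1]=-2, U row2=(0, 0, 4, -4)
  row3 ← row3 − (-4)·row1  ⇒  L[3][1]=-4, U row3=(0, 0, -8, 5)

L[2][1] = -2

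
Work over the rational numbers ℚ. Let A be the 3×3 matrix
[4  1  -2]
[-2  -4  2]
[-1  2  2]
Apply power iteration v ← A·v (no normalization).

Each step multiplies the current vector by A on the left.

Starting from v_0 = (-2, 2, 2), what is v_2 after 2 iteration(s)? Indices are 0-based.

v_0 = (-2, 2, 2).
v_1 = A·v_0 = (-10, 0, 10).
v_2 = A·v_1 = (-60, 40, 30).

v_2 = (-60, 40, 30)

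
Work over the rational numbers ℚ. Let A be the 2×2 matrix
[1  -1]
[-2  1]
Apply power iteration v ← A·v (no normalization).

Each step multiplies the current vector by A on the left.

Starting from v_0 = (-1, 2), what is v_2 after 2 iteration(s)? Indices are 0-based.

v_0 = (-1, 2).
v_1 = A·v_0 = (-3, 4).
v_2 = A·v_1 = (-7, 10).

v_2 = (-7, 10)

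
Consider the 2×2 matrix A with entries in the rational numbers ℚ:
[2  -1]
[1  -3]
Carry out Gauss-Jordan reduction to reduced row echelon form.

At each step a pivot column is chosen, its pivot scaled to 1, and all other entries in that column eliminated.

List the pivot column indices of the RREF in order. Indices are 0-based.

pivot columns: 0, 1

pivot(0,0)=2: scale R0 → (1, -1/2)
  clear (1,0): R1 −= (1)R0 → (0, -5/2)
pivot(1,1)=-5/2: scale R1 → (0, 1)
  clear (0,1): R0 −= (-1/2)R1 → (1, 0)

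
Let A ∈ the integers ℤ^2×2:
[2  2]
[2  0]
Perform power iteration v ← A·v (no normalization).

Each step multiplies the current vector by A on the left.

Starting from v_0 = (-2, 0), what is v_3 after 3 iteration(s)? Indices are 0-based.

v_0 = (-2, 0).
v_1 = A·v_0 = (-4, -4).
v_2 = A·v_1 = (-16, -8).
v_3 = A·v_2 = (-48, -32).

v_3 = (-48, -32)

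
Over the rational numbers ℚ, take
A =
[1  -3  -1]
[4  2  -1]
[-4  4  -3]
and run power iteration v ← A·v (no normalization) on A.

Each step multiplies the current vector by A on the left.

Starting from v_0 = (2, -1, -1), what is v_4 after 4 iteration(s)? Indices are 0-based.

v_0 = (2, -1, -1).
v_1 = A·v_0 = (6, 7, -9).
v_2 = A·v_1 = (-6, 47, 31).
v_3 = A·v_2 = (-178, 39, 119).
v_4 = A·v_3 = (-414, -753, 511).

v_4 = (-414, -753, 511)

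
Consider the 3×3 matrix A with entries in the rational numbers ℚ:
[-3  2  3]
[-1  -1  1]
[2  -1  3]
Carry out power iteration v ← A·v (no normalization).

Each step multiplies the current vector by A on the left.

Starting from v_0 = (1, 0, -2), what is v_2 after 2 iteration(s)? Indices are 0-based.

v_0 = (1, 0, -2).
v_1 = A·v_0 = (-9, -3, -4).
v_2 = A·v_1 = (9, 8, -27).

v_2 = (9, 8, -27)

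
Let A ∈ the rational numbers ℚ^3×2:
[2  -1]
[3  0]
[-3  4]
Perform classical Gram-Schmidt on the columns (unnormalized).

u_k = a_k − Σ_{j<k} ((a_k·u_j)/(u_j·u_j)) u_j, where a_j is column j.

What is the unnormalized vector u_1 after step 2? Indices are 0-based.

u_1 = (3/11, 21/11, 23/11)

Step 1: u_0 = a_0 = (2, 3, -3).
Step 2: u_1 = a_1 − (-7/11)·u_0 = (3/11, 21/11, 23/11).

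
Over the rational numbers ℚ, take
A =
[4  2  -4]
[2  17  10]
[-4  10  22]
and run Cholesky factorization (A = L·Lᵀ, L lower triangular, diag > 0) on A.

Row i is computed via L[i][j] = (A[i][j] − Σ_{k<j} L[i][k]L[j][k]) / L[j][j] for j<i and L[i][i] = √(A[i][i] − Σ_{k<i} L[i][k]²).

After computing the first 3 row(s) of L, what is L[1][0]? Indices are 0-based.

L[1][0] = 1

Step 1: L[0][0] = √(4) = 2.
  L[1][0] = (2) / L[0][0] = 1.
Step 2: L[1][1] = √(16) = 4.
  L[2][0] = (-4) / L[0][0] = -2.
  L[2][1] = (12) / L[1][1] = 3.
Step 3: L[2][2] = √(9) = 3.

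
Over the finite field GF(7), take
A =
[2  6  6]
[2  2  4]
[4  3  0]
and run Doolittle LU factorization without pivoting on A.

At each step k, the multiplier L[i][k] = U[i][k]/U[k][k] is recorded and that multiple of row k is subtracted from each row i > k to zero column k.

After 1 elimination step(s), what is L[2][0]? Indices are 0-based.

L[2][0] = 2

[col 0] pivot 2
  R1 -= 1*R0 → (0, 3, 5)  (L[1][0] := 1)
  R2 -= 2*R0 → (0, 5, 2)  (L[2][0] := 2)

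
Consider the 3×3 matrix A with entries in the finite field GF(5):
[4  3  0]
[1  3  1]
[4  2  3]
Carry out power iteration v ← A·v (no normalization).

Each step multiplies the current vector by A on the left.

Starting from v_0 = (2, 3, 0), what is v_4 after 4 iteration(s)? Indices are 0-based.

v_0 = (2, 3, 0).
v_1 = A·v_0 = (2, 1, 4).
v_2 = A·v_1 = (1, 4, 2).
v_3 = A·v_2 = (1, 0, 3).
v_4 = A·v_3 = (4, 4, 3).

v_4 = (4, 4, 3)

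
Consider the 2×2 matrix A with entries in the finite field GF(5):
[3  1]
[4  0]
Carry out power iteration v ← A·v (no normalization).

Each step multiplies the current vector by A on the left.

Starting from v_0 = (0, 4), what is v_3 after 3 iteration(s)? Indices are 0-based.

v_0 = (0, 4).
v_1 = A·v_0 = (4, 0).
v_2 = A·v_1 = (2, 1).
v_3 = A·v_2 = (2, 3).

v_3 = (2, 3)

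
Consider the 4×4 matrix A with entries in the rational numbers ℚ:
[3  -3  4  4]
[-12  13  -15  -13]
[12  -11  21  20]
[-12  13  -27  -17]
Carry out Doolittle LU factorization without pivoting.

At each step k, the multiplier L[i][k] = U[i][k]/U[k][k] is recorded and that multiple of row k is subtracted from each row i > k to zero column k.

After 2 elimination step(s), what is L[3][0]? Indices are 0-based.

L[3][0] = -4

Step 1: pivot at (0,0) is 3.
  row1 ← row1 − (-4)·row0  ⇒  L[1][0]=-4, U row1=(0, 1, 1, 3)
  row2 ← row2 − (4)·row0  ⇒  L[2][0]=4, U row2=(0, 1, 5, 4)
  row3 ← row3 − (-4)·row0  ⇒  L[3][0]=-4, U row3=(0, 1, -11, -1)
Step 2: pivot at (1,1) is 1.
  row2 ← row2 − (1)·row1  ⇒  L[2][1]=1, U row2=(0, 0, 4, 1)
  row3 ← row3 − (1)·row1  ⇒  L[3][1]=1, U row3=(0, 0, -12, -4)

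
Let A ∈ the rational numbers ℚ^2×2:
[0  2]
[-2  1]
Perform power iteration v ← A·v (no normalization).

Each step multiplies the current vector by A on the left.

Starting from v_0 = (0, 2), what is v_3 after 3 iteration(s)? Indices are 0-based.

v_0 = (0, 2).
v_1 = A·v_0 = (4, 2).
v_2 = A·v_1 = (4, -6).
v_3 = A·v_2 = (-12, -14).

v_3 = (-12, -14)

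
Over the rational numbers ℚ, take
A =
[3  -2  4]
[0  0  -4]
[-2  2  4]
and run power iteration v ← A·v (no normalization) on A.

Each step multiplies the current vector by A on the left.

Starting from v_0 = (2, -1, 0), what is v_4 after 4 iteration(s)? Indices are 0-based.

v_0 = (2, -1, 0).
v_1 = A·v_0 = (8, 0, -6).
v_2 = A·v_1 = (0, 24, -40).
v_3 = A·v_2 = (-208, 160, -112).
v_4 = A·v_3 = (-1392, 448, 288).

v_4 = (-1392, 448, 288)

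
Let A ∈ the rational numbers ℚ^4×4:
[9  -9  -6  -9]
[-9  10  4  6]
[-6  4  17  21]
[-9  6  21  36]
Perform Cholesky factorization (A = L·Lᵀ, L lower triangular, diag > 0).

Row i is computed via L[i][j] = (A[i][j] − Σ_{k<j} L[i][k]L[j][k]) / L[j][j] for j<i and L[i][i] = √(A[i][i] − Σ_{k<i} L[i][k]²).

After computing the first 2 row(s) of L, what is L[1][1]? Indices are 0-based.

Step 1: L[0][0] = √(9) = 3.
  L[1][0] = (-9) / L[0][0] = -3.
Step 2: L[1][1] = √(1) = 1.

L[1][1] = 1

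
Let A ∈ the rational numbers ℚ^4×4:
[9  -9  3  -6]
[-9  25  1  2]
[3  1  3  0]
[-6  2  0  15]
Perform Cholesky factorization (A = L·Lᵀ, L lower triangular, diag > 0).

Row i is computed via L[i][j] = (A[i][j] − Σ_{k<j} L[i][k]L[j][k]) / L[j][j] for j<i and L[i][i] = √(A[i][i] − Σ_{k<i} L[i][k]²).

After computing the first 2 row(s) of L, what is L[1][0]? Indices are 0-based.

Step 1: L[0][0] = √(9) = 3.
  L[1][0] = (-9) / L[0][0] = -3.
Step 2: L[1][1] = √(16) = 4.

L[1][0] = -3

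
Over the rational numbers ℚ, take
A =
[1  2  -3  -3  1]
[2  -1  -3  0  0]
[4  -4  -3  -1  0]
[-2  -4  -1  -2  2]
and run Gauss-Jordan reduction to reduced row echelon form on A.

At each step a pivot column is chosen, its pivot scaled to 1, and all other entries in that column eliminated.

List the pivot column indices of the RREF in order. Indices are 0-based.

step 1: normalize row 0 (÷1) = (1, 2, -3, -3, 1)
  row 1: subtract 2×row0 = (0, -5, 3, 6, -2)
  row 2: subtract 4×row0 = (0, -12, 9, 11, -4)
  row 3: subtract -2×row0 = (0, 0, -7, -8, 4)
step 2: normalize row 1 (÷-5) = (0, 1, -3/5, -6/5, 2/5)
  row 0: subtract 2×row1 = (1, 0, -9/5, -3/5, 1/5)
  row 2: subtract -12×row1 = (0, 0, 9/5, -17/5, 4/5)
step 3: normalize row 2 (÷9/5) = (0, 0, 1, -17/9, 4/9)
  row 0: subtract -9/5×row2 = (1, 0, 0, -4, 1)
  row 1: subtract -3/5×row2 = (0, 1, 0, -7/3, 2/3)
  row 3: subtract -7×row2 = (0, 0, 0, -191/9, 64/9)
step 4: normalize row 3 (÷-191/9) = (0, 0, 0, 1, -64/191)
  row 0: subtract -4×row3 = (1, 0, 0, 0, -65/191)
  row 1: subtract -7/3×row3 = (0, 1, 0, 0, -22/191)
  row 2: subtract -17/9×row3 = (0, 0, 1, 0, -36/191)

pivot columns: 0, 1, 2, 3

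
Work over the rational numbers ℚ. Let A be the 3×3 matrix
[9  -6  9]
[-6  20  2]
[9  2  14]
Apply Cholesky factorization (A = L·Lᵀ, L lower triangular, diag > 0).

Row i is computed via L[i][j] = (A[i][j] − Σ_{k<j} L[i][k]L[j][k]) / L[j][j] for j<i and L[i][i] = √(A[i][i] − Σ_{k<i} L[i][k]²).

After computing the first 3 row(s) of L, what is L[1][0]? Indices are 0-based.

Step 1: L[0][0] = √(9) = 3.
  L[1][0] = (-6) / L[0][0] = -2.
Step 2: L[1][1] = √(16) = 4.
  L[2][0] = (9) / L[0][0] = 3.
  L[2][1] = (8) / L[1][1] = 2.
Step 3: L[2][2] = √(1) = 1.

L[1][0] = -2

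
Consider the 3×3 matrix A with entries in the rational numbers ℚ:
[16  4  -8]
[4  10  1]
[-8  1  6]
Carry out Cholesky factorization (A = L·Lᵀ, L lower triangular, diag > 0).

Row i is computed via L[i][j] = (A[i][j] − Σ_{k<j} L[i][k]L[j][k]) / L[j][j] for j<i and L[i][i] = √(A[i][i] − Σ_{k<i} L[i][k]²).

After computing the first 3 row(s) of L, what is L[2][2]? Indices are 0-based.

L[2][2] = 1

Step 1: L[0][0] = √(16) = 4.
  L[1][0] = (4) / L[0][0] = 1.
Step 2: L[1][1] = √(9) = 3.
  L[2][0] = (-8) / L[0][0] = -2.
  L[2][1] = (3) / L[1][1] = 1.
Step 3: L[2][2] = √(1) = 1.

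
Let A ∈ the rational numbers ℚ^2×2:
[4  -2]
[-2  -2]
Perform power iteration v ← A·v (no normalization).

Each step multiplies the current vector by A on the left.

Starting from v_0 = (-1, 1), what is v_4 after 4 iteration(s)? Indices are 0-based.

v_0 = (-1, 1).
v_1 = A·v_0 = (-6, 0).
v_2 = A·v_1 = (-24, 12).
v_3 = A·v_2 = (-120, 24).
v_4 = A·v_3 = (-528, 192).

v_4 = (-528, 192)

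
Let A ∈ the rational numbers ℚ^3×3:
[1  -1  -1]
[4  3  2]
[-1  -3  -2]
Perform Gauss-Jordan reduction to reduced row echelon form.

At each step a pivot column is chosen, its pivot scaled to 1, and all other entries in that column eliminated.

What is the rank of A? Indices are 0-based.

rank = 3

step 1: normalize row 0 (÷1) = (1, -1, -1)
  row 1: subtract 4×row0 = (0, 7, 6)
  row 2: subtract -1×row0 = (0, -4, -3)
step 2: normalize row 1 (÷7) = (0, 1, 6/7)
  row 0: subtract -1×row1 = (1, 0, -1/7)
  row 2: subtract -4×row1 = (0, 0, 3/7)
step 3: normalize row 2 (÷3/7) = (0, 0, 1)
  row 0: subtract -1/7×row2 = (1, 0, 0)
  row 1: subtract 6/7×row2 = (0, 1, 0)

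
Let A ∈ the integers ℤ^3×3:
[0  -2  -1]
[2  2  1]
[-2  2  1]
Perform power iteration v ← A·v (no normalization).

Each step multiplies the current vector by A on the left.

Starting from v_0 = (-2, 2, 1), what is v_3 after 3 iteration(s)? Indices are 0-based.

v_0 = (-2, 2, 1).
v_1 = A·v_0 = (-5, 1, 9).
v_2 = A·v_1 = (-11, 1, 21).
v_3 = A·v_2 = (-23, 1, 45).

v_3 = (-23, 1, 45)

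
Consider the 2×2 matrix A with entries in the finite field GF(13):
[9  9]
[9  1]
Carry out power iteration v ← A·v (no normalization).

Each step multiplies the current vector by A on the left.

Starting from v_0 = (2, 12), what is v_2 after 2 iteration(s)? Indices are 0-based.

v_2 = (0, 7)

v_0 = (2, 12).
v_1 = A·v_0 = (9, 4).
v_2 = A·v_1 = (0, 7).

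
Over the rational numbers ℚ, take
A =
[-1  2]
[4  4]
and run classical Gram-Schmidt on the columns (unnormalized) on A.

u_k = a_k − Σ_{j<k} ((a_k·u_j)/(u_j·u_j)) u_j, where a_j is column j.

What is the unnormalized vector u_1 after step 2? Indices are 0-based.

u_1 = (48/17, 12/17)

Step 1: u_0 = a_0 = (-1, 4).
Step 2: u_1 = a_1 − (14/17)·u_0 = (48/17, 12/17).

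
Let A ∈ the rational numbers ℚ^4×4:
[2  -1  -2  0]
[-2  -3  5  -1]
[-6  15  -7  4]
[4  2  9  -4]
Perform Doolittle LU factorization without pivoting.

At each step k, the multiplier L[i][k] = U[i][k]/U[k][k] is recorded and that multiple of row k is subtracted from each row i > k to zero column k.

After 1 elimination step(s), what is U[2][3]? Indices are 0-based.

U[2][3] = 4

k=0: U[0][0]=2
  eliminate (1,0): mult=-1, new row 1: (0, -4, 3, -1); set L[1][0]=-1
  eliminate (2,0): mult=-3, new row 2: (0, 12, -13, 4); set L[2][0]=-3
  eliminate (3,0): mult=2, new row 3: (0, 4, 13, -4); set L[3][0]=2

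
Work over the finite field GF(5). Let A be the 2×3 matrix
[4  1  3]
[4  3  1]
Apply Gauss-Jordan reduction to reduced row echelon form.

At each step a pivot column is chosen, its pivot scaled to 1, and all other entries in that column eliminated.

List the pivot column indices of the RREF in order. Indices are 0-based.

pivot columns: 0, 1

step 1: normalize row 0 (÷4) = (1, 4, 2)
  row 1: subtract 4×row0 = (0, 2, 3)
step 2: normalize row 1 (÷2) = (0, 1, 4)
  row 0: subtract 4×row1 = (1, 0, 1)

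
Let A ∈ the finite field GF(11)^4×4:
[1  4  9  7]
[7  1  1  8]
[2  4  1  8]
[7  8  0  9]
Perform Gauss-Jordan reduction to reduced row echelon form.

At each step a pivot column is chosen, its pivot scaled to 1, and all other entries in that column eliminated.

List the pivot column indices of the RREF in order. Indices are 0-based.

pivot columns: 0, 1, 2, 3

[1] R0 /= 1  ⇒  (1, 4, 9, 7)
     R1 -= 7·R0  ⇒  (0, 6, 4, 3)
     R2 -= 2·R0  ⇒  (0, 7, 5, 5)
     R3 -= 7·R0  ⇒  (0, 2, 3, 4)
[2] R1 /= 6  ⇒  (0, 1, 8, 6)
     R0 -= 4·R1  ⇒  (1, 0, 10, 5)
     R2 -= 7·R1  ⇒  (0, 0, 4, 7)
     R3 -= 2·R1  ⇒  (0, 0, 9, 3)
[3] R2 /= 4  ⇒  (0, 0, 1, 10)
     R0 -= 10·R2  ⇒  (1, 0, 0, 4)
     R1 -= 8·R2  ⇒  (0, 1, 0, 3)
     R3 -= 9·R2  ⇒  (0, 0, 0, 1)
[4] R3 /= 1  ⇒  (0, 0, 0, 1)
     R0 -= 4·R3  ⇒  (1, 0, 0, 0)
     R1 -= 3·R3  ⇒  (0, 1, 0, 0)
     R2 -= 10·R3  ⇒  (0, 0, 1, 0)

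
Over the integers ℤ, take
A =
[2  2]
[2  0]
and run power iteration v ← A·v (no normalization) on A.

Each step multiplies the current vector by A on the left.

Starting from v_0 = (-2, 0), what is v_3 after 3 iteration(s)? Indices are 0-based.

v_0 = (-2, 0).
v_1 = A·v_0 = (-4, -4).
v_2 = A·v_1 = (-16, -8).
v_3 = A·v_2 = (-48, -32).

v_3 = (-48, -32)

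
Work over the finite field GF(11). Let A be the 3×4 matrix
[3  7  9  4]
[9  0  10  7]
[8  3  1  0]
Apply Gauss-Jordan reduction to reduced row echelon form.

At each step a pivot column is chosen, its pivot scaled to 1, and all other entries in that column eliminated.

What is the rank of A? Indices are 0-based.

rank = 3

pivot(0,0)=3: scale R0 → (1, 6, 3, 5)
  clear (1,0): R1 −= (9)R0 → (0, 1, 5, 6)
  clear (2,0): R2 −= (8)R0 → (0, 10, 10, 4)
pivot(1,1)=1: scale R1 → (0, 1, 5, 6)
  clear (0,1): R0 −= (6)R1 → (1, 0, 6, 2)
  clear (2,1): R2 −= (10)R1 → (0, 0, 4, 10)
pivot(2,2)=4: scale R2 → (0, 0, 1, 8)
  clear (0,2): R0 −= (6)R2 → (1, 0, 0, 9)
  clear (1,2): R1 −= (5)R2 → (0, 1, 0, 10)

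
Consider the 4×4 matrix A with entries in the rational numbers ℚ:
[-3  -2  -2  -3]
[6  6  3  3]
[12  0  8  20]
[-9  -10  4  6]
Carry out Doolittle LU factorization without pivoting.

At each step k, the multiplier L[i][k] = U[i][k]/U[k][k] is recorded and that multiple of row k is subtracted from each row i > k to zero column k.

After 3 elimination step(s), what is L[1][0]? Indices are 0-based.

[col 0] pivot -3
  R1 -= -2*R0 → (0, 2, -1, -3)  (L[1][0] := -2)
  R2 -= -4*R0 → (0, -8, 0, 8)  (L[2][0] := -4)
  R3 -= 3*R0 → (0, -4, 10, 15)  (L[3][0] := 3)
[col 1] pivot 2
  R2 -= -4*R1 → (0, 0, -4, -4)  (L[2][1] := -4)
  R3 -= -2*R1 → (0, 0, 8, 9)  (L[3][1] := -2)
[col 2] pivot -4
  R3 -= -2*R2 → (0, 0, 0, 1)  (L[3][2] := -2)

L[1][0] = -2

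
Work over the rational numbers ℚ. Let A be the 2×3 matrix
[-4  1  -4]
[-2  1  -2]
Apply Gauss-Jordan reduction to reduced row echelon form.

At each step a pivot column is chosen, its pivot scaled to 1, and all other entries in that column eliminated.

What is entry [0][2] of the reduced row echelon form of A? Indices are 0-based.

M[0][2] = 1

step 1: normalize row 0 (÷-4) = (1, -1/4, 1)
  row 1: subtract -2×row0 = (0, 1/2, 0)
step 2: normalize row 1 (÷1/2) = (0, 1, 0)
  row 0: subtract -1/4×row1 = (1, 0, 1)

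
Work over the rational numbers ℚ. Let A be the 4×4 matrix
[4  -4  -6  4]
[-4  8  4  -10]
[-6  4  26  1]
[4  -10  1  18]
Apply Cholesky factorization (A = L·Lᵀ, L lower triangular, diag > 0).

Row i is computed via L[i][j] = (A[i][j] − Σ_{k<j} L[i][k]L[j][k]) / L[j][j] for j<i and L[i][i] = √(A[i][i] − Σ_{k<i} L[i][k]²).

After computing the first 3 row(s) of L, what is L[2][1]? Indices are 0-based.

L[2][1] = -1

Step 1: L[0][0] = √(4) = 2.
  L[1][0] = (-4) / L[0][0] = -2.
Step 2: L[1][1] = √(4) = 2.
  L[2][0] = (-6) / L[0][0] = -3.
  L[2][1] = (-2) / L[1][1] = -1.
Step 3: L[2][2] = √(16) = 4.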